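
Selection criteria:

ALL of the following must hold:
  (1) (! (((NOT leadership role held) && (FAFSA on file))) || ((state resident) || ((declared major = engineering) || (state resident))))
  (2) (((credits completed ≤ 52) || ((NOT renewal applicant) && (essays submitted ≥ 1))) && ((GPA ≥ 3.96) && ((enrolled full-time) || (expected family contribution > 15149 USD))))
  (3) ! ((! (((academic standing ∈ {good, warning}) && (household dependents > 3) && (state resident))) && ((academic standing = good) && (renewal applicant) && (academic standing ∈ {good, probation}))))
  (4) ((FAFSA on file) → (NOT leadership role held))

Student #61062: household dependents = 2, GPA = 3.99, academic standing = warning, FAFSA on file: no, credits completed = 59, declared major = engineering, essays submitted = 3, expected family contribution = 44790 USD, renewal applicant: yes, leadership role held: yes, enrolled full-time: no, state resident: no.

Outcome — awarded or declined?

Declined

Atomic conditions:
  NOT leadership role held: yes → false
  FAFSA on file: no → false
  state resident: no → false
  declared major = engineering: engineering == engineering is true
  credits completed ≤ 52: 59 ≤ 52 is false
  NOT renewal applicant: yes → false
  essays submitted ≥ 1: 3 ≥ 1 is true
  GPA ≥ 3.96: 3.99 ≥ 3.96 is true
  enrolled full-time: no → false
  expected family contribution > 15149 USD: 44790 > 15149 is true
  academic standing ∈ {good, warning}: warning is in the set → true
  household dependents > 3: 2 > 3 is false
  academic standing = good: warning == good is false
  renewal applicant: yes → true
  academic standing ∈ {good, probation}: warning is not in the set → false
Combine:
[1.1.1] false AND false = false
[1.1] NOT false = true
[1.2.2] true OR false = true
[1.2] false OR true = true
[1] true OR true = true
[2.1.2] false AND true = false
[2.1] false OR false = false
[2.2.2] false OR true = true
[2.2] true AND true = true
[2] false AND true = false
[3.1.1.1] true AND false AND false = false
[3.1.1] NOT false = true
[3.1.2] false AND true AND false = false
[3.1] true AND false = false
[3] NOT false = true
[4] false → false (antecedent false ⇒ implication holds) = true
[root] true AND false AND true AND true = false
Overall: false → declined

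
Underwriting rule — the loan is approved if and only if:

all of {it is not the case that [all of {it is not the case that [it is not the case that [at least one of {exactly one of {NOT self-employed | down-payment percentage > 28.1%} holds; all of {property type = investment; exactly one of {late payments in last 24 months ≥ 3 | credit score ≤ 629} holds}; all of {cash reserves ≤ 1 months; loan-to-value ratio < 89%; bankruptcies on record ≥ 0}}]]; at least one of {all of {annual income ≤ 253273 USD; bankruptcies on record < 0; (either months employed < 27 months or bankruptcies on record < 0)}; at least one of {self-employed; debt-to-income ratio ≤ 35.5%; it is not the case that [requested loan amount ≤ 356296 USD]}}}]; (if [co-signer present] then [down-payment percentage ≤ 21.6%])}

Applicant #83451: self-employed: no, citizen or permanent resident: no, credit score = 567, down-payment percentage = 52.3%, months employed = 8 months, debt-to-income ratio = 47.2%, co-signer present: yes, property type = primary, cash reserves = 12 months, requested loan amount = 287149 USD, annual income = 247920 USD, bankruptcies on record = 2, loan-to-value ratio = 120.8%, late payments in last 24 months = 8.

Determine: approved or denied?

Atomic conditions:
  NOT self-employed: no → true
  down-payment percentage > 28.1%: 52.3 > 28.1 is true
  property type = investment: primary == investment is false
  late payments in last 24 months ≥ 3: 8 ≥ 3 is true
  credit score ≤ 629: 567 ≤ 629 is true
  cash reserves ≤ 1 months: 12 ≤ 1 is false
  loan-to-value ratio < 89%: 120.8 < 89 is false
  bankruptcies on record ≥ 0: 2 ≥ 0 is true
  annual income ≤ 253273 USD: 247920 ≤ 253273 is true
  bankruptcies on record < 0: 2 < 0 is false
  months employed < 27 months: 8 < 27 is true
  self-employed: no → false
  debt-to-income ratio ≤ 35.5%: 47.2 ≤ 35.5 is false
  requested loan amount ≤ 356296 USD: 287149 ≤ 356296 is true
  co-signer present: yes → true
  down-payment percentage ≤ 21.6%: 52.3 ≤ 21.6 is false
Combine:
[1.1.1.1.1.1] exactly-one(true, true) = false
[1.1.1.1.1.2.2] exactly-one(true, true) = false
[1.1.1.1.1.2] false AND false = false
[1.1.1.1.1.3] false AND false AND true = false
[1.1.1.1.1] false OR false OR false = false
[1.1.1.1] NOT false = true
[1.1.1] NOT true = false
[1.1.2.1.3] true OR false = true
[1.1.2.1] true AND false AND true = false
[1.1.2.2.3] NOT true = false
[1.1.2.2] false OR false OR false = false
[1.1.2] false OR false = false
[1.1] false AND false = false
[1] NOT false = true
[2] true → false = false
[root] true AND false = false
Overall: false → denied

Denied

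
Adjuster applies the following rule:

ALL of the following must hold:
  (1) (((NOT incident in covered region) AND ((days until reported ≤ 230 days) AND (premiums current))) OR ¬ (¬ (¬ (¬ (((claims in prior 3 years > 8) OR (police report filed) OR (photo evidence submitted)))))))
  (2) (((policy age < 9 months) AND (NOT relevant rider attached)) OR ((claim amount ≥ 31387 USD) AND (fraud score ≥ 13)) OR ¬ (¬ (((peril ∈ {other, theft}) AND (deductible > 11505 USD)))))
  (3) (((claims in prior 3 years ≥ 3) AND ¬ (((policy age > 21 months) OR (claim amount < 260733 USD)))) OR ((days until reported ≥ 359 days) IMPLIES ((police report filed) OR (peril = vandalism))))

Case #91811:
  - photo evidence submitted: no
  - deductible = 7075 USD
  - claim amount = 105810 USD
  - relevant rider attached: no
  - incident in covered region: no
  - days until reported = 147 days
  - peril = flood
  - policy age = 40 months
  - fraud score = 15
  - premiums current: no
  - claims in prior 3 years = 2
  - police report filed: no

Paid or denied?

Denied

Atomic conditions:
  NOT incident in covered region: no → true
  days until reported ≤ 230 days: 147 ≤ 230 is true
  premiums current: no → false
  claims in prior 3 years > 8: 2 > 8 is false
  police report filed: no → false
  photo evidence submitted: no → false
  policy age < 9 months: 40 < 9 is false
  NOT relevant rider attached: no → true
  claim amount ≥ 31387 USD: 105810 ≥ 31387 is true
  fraud score ≥ 13: 15 ≥ 13 is true
  peril ∈ {other, theft}: flood is not in the set → false
  deductible > 11505 USD: 7075 > 11505 is false
  claims in prior 3 years ≥ 3: 2 ≥ 3 is false
  policy age > 21 months: 40 > 21 is true
  claim amount < 260733 USD: 105810 < 260733 is true
  days until reported ≥ 359 days: 147 ≥ 359 is false
  peril = vandalism: flood == vandalism is false
Combine:
[1.1.2] true AND false = false
[1.1] true AND false = false
[1.2.1.1.1.1] false OR false OR false = false
[1.2.1.1.1] NOT false = true
[1.2.1.1] NOT true = false
[1.2.1] NOT false = true
[1.2] NOT true = false
[1] false OR false = false
[2.1] false AND true = false
[2.2] true AND true = true
[2.3.1.1] false AND false = false
[2.3.1] NOT false = true
[2.3] NOT true = false
[2] false OR true OR false = true
[3.1.2.1] true OR true = true
[3.1.2] NOT true = false
[3.1] false AND false = false
[3.2.2] false OR false = false
[3.2] false → false (antecedent false ⇒ implication holds) = true
[3] false OR true = true
[root] false AND true AND true = false
Overall: false → denied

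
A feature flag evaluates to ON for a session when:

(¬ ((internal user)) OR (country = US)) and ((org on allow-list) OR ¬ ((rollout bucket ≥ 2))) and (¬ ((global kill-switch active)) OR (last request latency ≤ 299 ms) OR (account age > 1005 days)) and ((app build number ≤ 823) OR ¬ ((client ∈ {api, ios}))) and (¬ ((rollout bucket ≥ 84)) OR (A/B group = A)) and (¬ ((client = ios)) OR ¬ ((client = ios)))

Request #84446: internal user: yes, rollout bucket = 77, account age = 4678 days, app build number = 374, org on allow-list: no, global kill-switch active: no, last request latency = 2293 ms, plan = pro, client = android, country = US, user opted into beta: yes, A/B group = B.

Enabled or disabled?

Disabled

Atomic conditions:
  internal user: yes → true
  country = US: US == US is true
  org on allow-list: no → false
  rollout bucket ≥ 2: 77 ≥ 2 is true
  global kill-switch active: no → false
  last request latency ≤ 299 ms: 2293 ≤ 299 is false
  account age > 1005 days: 4678 > 1005 is true
  app build number ≤ 823: 374 ≤ 823 is true
  client ∈ {api, ios}: android is not in the set → false
  rollout bucket ≥ 84: 77 ≥ 84 is false
  A/B group = A: B == A is false
  client = ios: android == ios is false
Combine:
[1.1] NOT true = false
[1] false OR true = true
[2.2] NOT true = false
[2] false OR false = false
[3.1] NOT false = true
[3] true OR false OR true = true
[4.2] NOT false = true
[4] true OR true = true
[5.1] NOT false = true
[5] true OR false = true
[6.1] NOT false = true
[6.2] NOT false = true
[6] true OR true = true
[root] true AND false AND true AND true AND true AND true = false
Overall: false → disabled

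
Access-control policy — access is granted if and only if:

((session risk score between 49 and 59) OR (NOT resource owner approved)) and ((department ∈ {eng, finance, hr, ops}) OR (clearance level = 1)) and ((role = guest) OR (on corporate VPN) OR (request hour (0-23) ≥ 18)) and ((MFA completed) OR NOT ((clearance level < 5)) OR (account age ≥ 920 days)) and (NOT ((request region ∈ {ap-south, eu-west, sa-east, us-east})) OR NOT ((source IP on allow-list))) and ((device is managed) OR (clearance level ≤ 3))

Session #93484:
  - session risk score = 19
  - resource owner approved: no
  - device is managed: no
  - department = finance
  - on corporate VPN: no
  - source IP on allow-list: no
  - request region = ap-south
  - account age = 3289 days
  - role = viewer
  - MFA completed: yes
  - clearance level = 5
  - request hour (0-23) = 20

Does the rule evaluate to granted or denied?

Atomic conditions:
  session risk score between 49 and 59: 19 in [49, 59] is false
  NOT resource owner approved: no → true
  department ∈ {eng, finance, hr, ops}: finance is in the set → true
  clearance level = 1: 5 == 1 is false
  role = guest: viewer == guest is false
  on corporate VPN: no → false
  request hour (0-23) ≥ 18: 20 ≥ 18 is true
  MFA completed: yes → true
  clearance level < 5: 5 < 5 is false
  account age ≥ 920 days: 3289 ≥ 920 is true
  request region ∈ {ap-south, eu-west, sa-east, us-east}: ap-south is in the set → true
  source IP on allow-list: no → false
  device is managed: no → false
  clearance level ≤ 3: 5 ≤ 3 is false
Combine:
[1] false OR true = true
[2] true OR false = true
[3] false OR false OR true = true
[4.2] NOT false = true
[4] true OR true OR true = true
[5.1] NOT true = false
[5.2] NOT false = true
[5] false OR true = true
[6] false OR false = false
[root] true AND true AND true AND true AND true AND false = false
Overall: false → denied

Denied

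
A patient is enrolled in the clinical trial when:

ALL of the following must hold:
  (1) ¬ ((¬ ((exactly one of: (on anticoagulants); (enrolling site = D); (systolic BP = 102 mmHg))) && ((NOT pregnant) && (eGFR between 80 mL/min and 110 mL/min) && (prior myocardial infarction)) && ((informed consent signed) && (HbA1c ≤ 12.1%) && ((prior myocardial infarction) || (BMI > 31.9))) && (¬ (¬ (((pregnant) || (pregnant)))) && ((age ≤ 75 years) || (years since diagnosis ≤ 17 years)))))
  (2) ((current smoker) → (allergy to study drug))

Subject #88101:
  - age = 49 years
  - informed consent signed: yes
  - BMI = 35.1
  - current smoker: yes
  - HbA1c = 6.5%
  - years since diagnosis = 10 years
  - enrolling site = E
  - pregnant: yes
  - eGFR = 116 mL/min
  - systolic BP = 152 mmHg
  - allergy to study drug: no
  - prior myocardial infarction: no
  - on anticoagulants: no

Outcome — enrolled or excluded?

Excluded

Atomic conditions:
  on anticoagulants: no → false
  enrolling site = D: E == D is false
  systolic BP = 102 mmHg: 152 == 102 is false
  NOT pregnant: yes → false
  eGFR between 80 mL/min and 110 mL/min: 116 in [80, 110] is false
  prior myocardial infarction: no → false
  informed consent signed: yes → true
  HbA1c ≤ 12.1%: 6.5 ≤ 12.1 is true
  BMI > 31.9: 35.1 > 31.9 is true
  pregnant: yes → true
  age ≤ 75 years: 49 ≤ 75 is true
  years since diagnosis ≤ 17 years: 10 ≤ 17 is true
  current smoker: yes → true
  allergy to study drug: no → false
Combine:
[1.1.1.1] exactly-one(false, false, false) = false
[1.1.1] NOT false = true
[1.1.2] false AND false AND false = false
[1.1.3.3] false OR true = true
[1.1.3] true AND true AND true = true
[1.1.4.1.1.1] true OR true = true
[1.1.4.1.1] NOT true = false
[1.1.4.1] NOT false = true
[1.1.4.2] true OR true = true
[1.1.4] true AND true = true
[1.1] true AND false AND true AND true = false
[1] NOT false = true
[2] true → false = false
[root] true AND false = false
Overall: false → excluded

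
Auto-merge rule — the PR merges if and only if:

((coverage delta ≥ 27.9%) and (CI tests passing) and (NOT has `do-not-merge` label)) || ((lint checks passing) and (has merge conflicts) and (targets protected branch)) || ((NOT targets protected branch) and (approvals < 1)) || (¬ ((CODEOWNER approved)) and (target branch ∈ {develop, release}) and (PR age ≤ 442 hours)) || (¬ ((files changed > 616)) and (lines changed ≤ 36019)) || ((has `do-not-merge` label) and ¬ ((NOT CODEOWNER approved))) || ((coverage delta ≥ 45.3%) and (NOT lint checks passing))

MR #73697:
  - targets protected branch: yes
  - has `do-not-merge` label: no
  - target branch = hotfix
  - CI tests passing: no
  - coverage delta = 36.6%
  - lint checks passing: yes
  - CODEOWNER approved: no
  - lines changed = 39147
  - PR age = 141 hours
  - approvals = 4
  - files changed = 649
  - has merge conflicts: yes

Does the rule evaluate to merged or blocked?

Merged

Atomic conditions:
  coverage delta ≥ 27.9%: 36.6 ≥ 27.9 is true
  CI tests passing: no → false
  NOT has `do-not-merge` label: no → true
  lint checks passing: yes → true
  has merge conflicts: yes → true
  targets protected branch: yes → true
  NOT targets protected branch: yes → false
  approvals < 1: 4 < 1 is false
  CODEOWNER approved: no → false
  target branch ∈ {develop, release}: hotfix is not in the set → false
  PR age ≤ 442 hours: 141 ≤ 442 is true
  files changed > 616: 649 > 616 is true
  lines changed ≤ 36019: 39147 ≤ 36019 is false
  has `do-not-merge` label: no → false
  NOT CODEOWNER approved: no → true
  coverage delta ≥ 45.3%: 36.6 ≥ 45.3 is false
  NOT lint checks passing: yes → false
Combine:
[1] true AND false AND true = false
[2] true AND true AND true = true
[3] false AND false = false
[4.1] NOT false = true
[4] true AND false AND true = false
[5.1] NOT true = false
[5] false AND false = false
[6.2] NOT true = false
[6] false AND false = false
[7] false AND false = false
[root] false OR true OR false OR false OR false OR false OR false = true
Overall: true → merged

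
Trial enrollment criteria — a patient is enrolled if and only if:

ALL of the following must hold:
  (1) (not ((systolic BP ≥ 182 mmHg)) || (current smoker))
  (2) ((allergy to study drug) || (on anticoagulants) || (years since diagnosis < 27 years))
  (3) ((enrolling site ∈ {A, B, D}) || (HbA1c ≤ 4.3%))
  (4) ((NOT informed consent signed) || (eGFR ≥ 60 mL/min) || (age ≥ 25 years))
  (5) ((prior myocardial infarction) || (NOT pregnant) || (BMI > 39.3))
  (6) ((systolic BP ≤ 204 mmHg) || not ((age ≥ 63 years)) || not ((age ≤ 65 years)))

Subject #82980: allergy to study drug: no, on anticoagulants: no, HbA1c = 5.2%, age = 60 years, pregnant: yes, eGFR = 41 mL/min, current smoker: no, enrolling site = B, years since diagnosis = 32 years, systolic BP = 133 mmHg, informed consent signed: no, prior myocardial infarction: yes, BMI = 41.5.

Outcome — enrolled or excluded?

Excluded

Atomic conditions:
  systolic BP ≥ 182 mmHg: 133 ≥ 182 is false
  current smoker: no → false
  allergy to study drug: no → false
  on anticoagulants: no → false
  years since diagnosis < 27 years: 32 < 27 is false
  enrolling site ∈ {A, B, D}: B is in the set → true
  HbA1c ≤ 4.3%: 5.2 ≤ 4.3 is false
  NOT informed consent signed: no → true
  eGFR ≥ 60 mL/min: 41 ≥ 60 is false
  age ≥ 25 years: 60 ≥ 25 is true
  prior myocardial infarction: yes → true
  NOT pregnant: yes → false
  BMI > 39.3: 41.5 > 39.3 is true
  systolic BP ≤ 204 mmHg: 133 ≤ 204 is true
  age ≥ 63 years: 60 ≥ 63 is false
  age ≤ 65 years: 60 ≤ 65 is true
Combine:
[1.1] NOT false = true
[1] true OR false = true
[2] false OR false OR false = false
[3] true OR false = true
[4] true OR false OR true = true
[5] true OR false OR true = true
[6.2] NOT false = true
[6.3] NOT true = false
[6] true OR true OR false = true
[root] true AND false AND true AND true AND true AND true = false
Overall: false → excluded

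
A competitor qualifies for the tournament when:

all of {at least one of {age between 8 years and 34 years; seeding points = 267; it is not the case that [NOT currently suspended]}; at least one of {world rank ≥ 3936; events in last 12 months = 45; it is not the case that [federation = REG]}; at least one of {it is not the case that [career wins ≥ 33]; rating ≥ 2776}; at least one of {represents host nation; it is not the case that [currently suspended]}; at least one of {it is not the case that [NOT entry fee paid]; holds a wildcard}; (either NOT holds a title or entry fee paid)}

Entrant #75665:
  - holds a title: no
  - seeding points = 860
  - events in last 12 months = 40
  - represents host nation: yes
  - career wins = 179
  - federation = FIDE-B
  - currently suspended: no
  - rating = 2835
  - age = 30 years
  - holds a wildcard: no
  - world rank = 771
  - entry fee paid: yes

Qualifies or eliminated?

Qualifies

Atomic conditions:
  age between 8 years and 34 years: 30 in [8, 34] is true
  seeding points = 267: 860 == 267 is false
  NOT currently suspended: no → true
  world rank ≥ 3936: 771 ≥ 3936 is false
  events in last 12 months = 45: 40 == 45 is false
  federation = REG: FIDE-B == REG is false
  career wins ≥ 33: 179 ≥ 33 is true
  rating ≥ 2776: 2835 ≥ 2776 is true
  represents host nation: yes → true
  currently suspended: no → false
  NOT entry fee paid: yes → false
  holds a wildcard: no → false
  NOT holds a title: no → true
  entry fee paid: yes → true
Combine:
[1.3] NOT true = false
[1] true OR false OR false = true
[2.3] NOT false = true
[2] false OR false OR true = true
[3.1] NOT true = false
[3] false OR true = true
[4.2] NOT false = true
[4] true OR true = true
[5.1] NOT false = true
[5] true OR false = true
[6] true OR true = true
[root] true AND true AND true AND true AND true AND true = true
Overall: true → qualifies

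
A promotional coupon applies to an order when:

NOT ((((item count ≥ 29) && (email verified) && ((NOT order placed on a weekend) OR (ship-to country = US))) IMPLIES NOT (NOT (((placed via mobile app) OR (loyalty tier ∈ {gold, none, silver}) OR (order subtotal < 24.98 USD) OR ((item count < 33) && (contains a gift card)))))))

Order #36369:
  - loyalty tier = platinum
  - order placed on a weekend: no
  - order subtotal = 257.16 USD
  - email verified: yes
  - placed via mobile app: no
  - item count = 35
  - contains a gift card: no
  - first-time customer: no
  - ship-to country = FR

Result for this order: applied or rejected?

Applied

Atomic conditions:
  item count ≥ 29: 35 ≥ 29 is true
  email verified: yes → true
  NOT order placed on a weekend: no → true
  ship-to country = US: FR == US is false
  placed via mobile app: no → false
  loyalty tier ∈ {gold, none, silver}: platinum is not in the set → false
  order subtotal < 24.98 USD: 257.16 < 24.98 is false
  item count < 33: 35 < 33 is false
  contains a gift card: no → false
Combine:
[1.1.3] true OR false = true
[1.1] true AND true AND true = true
[1.2.1.1.4] false AND false = false
[1.2.1.1] false OR false OR false OR false = false
[1.2.1] NOT false = true
[1.2] NOT true = false
[1] true → false = false
[root] NOT false = true
Overall: true → applied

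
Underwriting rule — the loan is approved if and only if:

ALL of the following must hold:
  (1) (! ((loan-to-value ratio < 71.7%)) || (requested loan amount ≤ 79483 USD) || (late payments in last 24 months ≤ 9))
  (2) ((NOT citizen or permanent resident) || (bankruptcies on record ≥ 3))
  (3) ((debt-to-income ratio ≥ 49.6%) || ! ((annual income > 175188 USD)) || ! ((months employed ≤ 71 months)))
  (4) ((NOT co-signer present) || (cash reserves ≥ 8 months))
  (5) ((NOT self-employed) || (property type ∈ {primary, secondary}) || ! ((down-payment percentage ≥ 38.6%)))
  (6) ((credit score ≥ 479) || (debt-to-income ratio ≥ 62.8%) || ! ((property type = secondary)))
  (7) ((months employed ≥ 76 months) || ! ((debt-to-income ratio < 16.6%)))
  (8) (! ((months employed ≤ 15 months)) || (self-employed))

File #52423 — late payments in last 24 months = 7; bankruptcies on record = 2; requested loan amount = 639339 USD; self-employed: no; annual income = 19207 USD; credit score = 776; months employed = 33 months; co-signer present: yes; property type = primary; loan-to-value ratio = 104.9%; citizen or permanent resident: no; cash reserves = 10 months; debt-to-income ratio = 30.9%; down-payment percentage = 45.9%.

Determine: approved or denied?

Atomic conditions:
  loan-to-value ratio < 71.7%: 104.9 < 71.7 is false
  requested loan amount ≤ 79483 USD: 639339 ≤ 79483 is false
  late payments in last 24 months ≤ 9: 7 ≤ 9 is true
  NOT citizen or permanent resident: no → true
  bankruptcies on record ≥ 3: 2 ≥ 3 is false
  debt-to-income ratio ≥ 49.6%: 30.9 ≥ 49.6 is false
  annual income > 175188 USD: 19207 > 175188 is false
  months employed ≤ 71 months: 33 ≤ 71 is true
  NOT co-signer present: yes → false
  cash reserves ≥ 8 months: 10 ≥ 8 is true
  NOT self-employed: no → true
  property type ∈ {primary, secondary}: primary is in the set → true
  down-payment percentage ≥ 38.6%: 45.9 ≥ 38.6 is true
  credit score ≥ 479: 776 ≥ 479 is true
  debt-to-income ratio ≥ 62.8%: 30.9 ≥ 62.8 is false
  property type = secondary: primary == secondary is false
  months employed ≥ 76 months: 33 ≥ 76 is false
  debt-to-income ratio < 16.6%: 30.9 < 16.6 is false
  months employed ≤ 15 months: 33 ≤ 15 is false
  self-employed: no → false
Combine:
[1.1] NOT false = true
[1] true OR false OR true = true
[2] true OR false = true
[3.2] NOT false = true
[3.3] NOT true = false
[3] false OR true OR false = true
[4] false OR true = true
[5.3] NOT true = false
[5] true OR true OR false = true
[6.3] NOT false = true
[6] true OR false OR true = true
[7.2] NOT false = true
[7] false OR true = true
[8.1] NOT false = true
[8] true OR false = true
[root] true AND true AND true AND true AND true AND true AND true AND true = true
Overall: true → approved

Approved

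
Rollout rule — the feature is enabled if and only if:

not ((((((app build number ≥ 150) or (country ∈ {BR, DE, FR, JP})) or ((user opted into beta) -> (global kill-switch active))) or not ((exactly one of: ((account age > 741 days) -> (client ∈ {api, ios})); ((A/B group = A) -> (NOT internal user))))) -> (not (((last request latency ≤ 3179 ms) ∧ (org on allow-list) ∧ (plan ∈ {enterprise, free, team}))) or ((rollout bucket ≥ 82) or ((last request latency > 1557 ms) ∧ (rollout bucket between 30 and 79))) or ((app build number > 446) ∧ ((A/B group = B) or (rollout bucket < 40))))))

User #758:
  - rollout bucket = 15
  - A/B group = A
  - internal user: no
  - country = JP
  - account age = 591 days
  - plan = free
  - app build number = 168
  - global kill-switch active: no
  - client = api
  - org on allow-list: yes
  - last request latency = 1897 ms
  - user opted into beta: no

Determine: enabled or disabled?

Enabled

Atomic conditions:
  app build number ≥ 150: 168 ≥ 150 is true
  country ∈ {BR, DE, FR, JP}: JP is in the set → true
  user opted into beta: no → false
  global kill-switch active: no → false
  account age > 741 days: 591 > 741 is false
  client ∈ {api, ios}: api is in the set → true
  A/B group = A: A == A is true
  NOT internal user: no → true
  last request latency ≤ 3179 ms: 1897 ≤ 3179 is true
  org on allow-list: yes → true
  plan ∈ {enterprise, free, team}: free is in the set → true
  rollout bucket ≥ 82: 15 ≥ 82 is false
  last request latency > 1557 ms: 1897 > 1557 is true
  rollout bucket between 30 and 79: 15 in [30, 79] is false
  app build number > 446: 168 > 446 is false
  A/B group = B: A == B is false
  rollout bucket < 40: 15 < 40 is true
Combine:
[1.1.1.1] true OR true = true
[1.1.1.2] false → false (antecedent false ⇒ implication holds) = true
[1.1.1] true OR true = true
[1.1.2.1.1] false → true (antecedent false ⇒ implication holds) = true
[1.1.2.1.2] true → true = true
[1.1.2.1] exactly-one(true, true) = false
[1.1.2] NOT false = true
[1.1] true OR true = true
[1.2.1.1] true AND true AND true = true
[1.2.1] NOT true = false
[1.2.2.2] true AND false = false
[1.2.2] false OR false = false
[1.2.3.2] false OR true = true
[1.2.3] false AND true = false
[1.2] false OR false OR false = false
[1] true → false = false
[root] NOT false = true
Overall: true → enabled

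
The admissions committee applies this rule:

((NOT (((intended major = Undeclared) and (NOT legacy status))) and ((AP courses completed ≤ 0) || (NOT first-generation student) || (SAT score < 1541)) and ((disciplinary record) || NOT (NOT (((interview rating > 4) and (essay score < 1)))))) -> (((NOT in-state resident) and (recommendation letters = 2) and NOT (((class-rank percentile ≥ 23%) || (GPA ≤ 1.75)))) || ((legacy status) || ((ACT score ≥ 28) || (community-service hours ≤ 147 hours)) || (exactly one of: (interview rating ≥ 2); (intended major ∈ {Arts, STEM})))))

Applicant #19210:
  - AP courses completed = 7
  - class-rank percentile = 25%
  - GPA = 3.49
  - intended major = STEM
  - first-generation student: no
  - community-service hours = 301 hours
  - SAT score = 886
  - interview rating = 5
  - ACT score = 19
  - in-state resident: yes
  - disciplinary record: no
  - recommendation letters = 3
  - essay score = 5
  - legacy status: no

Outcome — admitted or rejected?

Atomic conditions:
  intended major = Undeclared: STEM == Undeclared is false
  NOT legacy status: no → true
  AP courses completed ≤ 0: 7 ≤ 0 is false
  NOT first-generation student: no → true
  SAT score < 1541: 886 < 1541 is true
  disciplinary record: no → false
  interview rating > 4: 5 > 4 is true
  essay score < 1: 5 < 1 is false
  NOT in-state resident: yes → false
  recommendation letters = 2: 3 == 2 is false
  class-rank percentile ≥ 23%: 25 ≥ 23 is true
  GPA ≤ 1.75: 3.49 ≤ 1.75 is false
  legacy status: no → false
  ACT score ≥ 28: 19 ≥ 28 is false
  community-service hours ≤ 147 hours: 301 ≤ 147 is false
  interview rating ≥ 2: 5 ≥ 2 is true
  intended major ∈ {Arts, STEM}: STEM is in the set → true
Combine:
[1.1.1] false AND true = false
[1.1] NOT false = true
[1.2] false OR true OR true = true
[1.3.2.1.1] true AND false = false
[1.3.2.1] NOT false = true
[1.3.2] NOT true = false
[1.3] false OR false = false
[1] true AND true AND false = false
[2.1.3.1] true OR false = true
[2.1.3] NOT true = false
[2.1] false AND false AND false = false
[2.2.2] false OR false = false
[2.2.3] exactly-one(true, true) = false
[2.2] false OR false OR false = false
[2] false OR false = false
[root] false → false (antecedent false ⇒ implication holds) = true
Overall: true → admitted

Admitted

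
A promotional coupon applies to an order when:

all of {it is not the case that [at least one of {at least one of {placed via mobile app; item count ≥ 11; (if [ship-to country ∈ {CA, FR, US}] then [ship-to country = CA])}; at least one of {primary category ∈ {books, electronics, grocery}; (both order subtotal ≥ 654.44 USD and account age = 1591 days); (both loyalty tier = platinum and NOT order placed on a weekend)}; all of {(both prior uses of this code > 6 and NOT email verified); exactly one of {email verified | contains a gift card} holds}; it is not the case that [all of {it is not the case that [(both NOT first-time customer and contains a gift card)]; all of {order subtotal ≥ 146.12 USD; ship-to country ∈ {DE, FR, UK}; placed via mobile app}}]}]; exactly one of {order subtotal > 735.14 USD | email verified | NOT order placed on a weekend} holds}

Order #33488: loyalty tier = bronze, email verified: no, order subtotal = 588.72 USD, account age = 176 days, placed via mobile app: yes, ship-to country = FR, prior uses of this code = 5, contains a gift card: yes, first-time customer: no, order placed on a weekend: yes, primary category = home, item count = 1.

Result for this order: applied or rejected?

Rejected

Atomic conditions:
  placed via mobile app: yes → true
  item count ≥ 11: 1 ≥ 11 is false
  ship-to country ∈ {CA, FR, US}: FR is in the set → true
  ship-to country = CA: FR == CA is false
  primary category ∈ {books, electronics, grocery}: home is not in the set → false
  order subtotal ≥ 654.44 USD: 588.72 ≥ 654.44 is false
  account age = 1591 days: 176 == 1591 is false
  loyalty tier = platinum: bronze == platinum is false
  NOT order placed on a weekend: yes → false
  prior uses of this code > 6: 5 > 6 is false
  NOT email verified: no → true
  email verified: no → false
  contains a gift card: yes → true
  NOT first-time customer: no → true
  order subtotal ≥ 146.12 USD: 588.72 ≥ 146.12 is true
  ship-to country ∈ {DE, FR, UK}: FR is in the set → true
  order subtotal > 735.14 USD: 588.72 > 735.14 is false
Combine:
[1.1.1.3] true → false = false
[1.1.1] true OR false OR false = true
[1.1.2.2] false AND false = false
[1.1.2.3] false AND false = false
[1.1.2] false OR false OR false = false
[1.1.3.1] false AND true = false
[1.1.3.2] exactly-one(false, true) = true
[1.1.3] false AND true = false
[1.1.4.1.1.1] true AND true = true
[1.1.4.1.1] NOT true = false
[1.1.4.1.2] true AND true AND true = true
[1.1.4.1] false AND true = false
[1.1.4] NOT false = true
[1.1] true OR false OR false OR true = true
[1] NOT true = false
[2] exactly-one(false, false, false) = false
[root] false AND false = false
Overall: false → rejected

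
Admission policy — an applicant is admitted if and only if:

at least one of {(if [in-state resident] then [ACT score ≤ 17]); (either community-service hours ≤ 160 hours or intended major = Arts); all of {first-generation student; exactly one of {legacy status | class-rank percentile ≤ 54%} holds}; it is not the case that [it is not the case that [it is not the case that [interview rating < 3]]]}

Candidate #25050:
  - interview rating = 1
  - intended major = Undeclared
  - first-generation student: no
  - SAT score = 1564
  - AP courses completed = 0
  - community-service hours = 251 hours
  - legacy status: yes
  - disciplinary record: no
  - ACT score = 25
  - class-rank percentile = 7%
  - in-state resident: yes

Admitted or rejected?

Rejected

Atomic conditions:
  in-state resident: yes → true
  ACT score ≤ 17: 25 ≤ 17 is false
  community-service hours ≤ 160 hours: 251 ≤ 160 is false
  intended major = Arts: Undeclared == Arts is false
  first-generation student: no → false
  legacy status: yes → true
  class-rank percentile ≤ 54%: 7 ≤ 54 is true
  interview rating < 3: 1 < 3 is true
Combine:
[1] true → false = false
[2] false OR false = false
[3.2] exactly-one(true, true) = false
[3] false AND false = false
[4.1.1] NOT true = false
[4.1] NOT false = true
[4] NOT true = false
[root] false OR false OR false OR false = false
Overall: false → rejected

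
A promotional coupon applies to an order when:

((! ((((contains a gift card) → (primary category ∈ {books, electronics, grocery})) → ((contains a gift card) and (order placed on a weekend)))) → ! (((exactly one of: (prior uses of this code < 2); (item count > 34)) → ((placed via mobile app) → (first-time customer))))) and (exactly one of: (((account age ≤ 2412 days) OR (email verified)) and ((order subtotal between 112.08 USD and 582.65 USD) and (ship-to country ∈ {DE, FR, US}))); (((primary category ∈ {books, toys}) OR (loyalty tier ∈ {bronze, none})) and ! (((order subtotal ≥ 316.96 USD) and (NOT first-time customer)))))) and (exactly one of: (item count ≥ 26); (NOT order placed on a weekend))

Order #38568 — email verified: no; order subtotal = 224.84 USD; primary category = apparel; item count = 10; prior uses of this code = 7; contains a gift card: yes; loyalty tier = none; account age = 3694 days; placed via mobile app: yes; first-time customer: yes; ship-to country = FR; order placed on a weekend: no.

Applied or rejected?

Applied

Atomic conditions:
  contains a gift card: yes → true
  primary category ∈ {books, electronics, grocery}: apparel is not in the set → false
  order placed on a weekend: no → false
  prior uses of this code < 2: 7 < 2 is false
  item count > 34: 10 > 34 is false
  placed via mobile app: yes → true
  first-time customer: yes → true
  account age ≤ 2412 days: 3694 ≤ 2412 is false
  email verified: no → false
  order subtotal between 112.08 USD and 582.65 USD: 224.84 in [112.08, 582.65] is true
  ship-to country ∈ {DE, FR, US}: FR is in the set → true
  primary category ∈ {books, toys}: apparel is not in the set → false
  loyalty tier ∈ {bronze, none}: none is in the set → true
  order subtotal ≥ 316.96 USD: 224.84 ≥ 316.96 is false
  NOT first-time customer: yes → false
  item count ≥ 26: 10 ≥ 26 is false
  NOT order placed on a weekend: no → true
Combine:
[1.1.1.1.1] true → false = false
[1.1.1.1.2] true AND false = false
[1.1.1.1] false → false (antecedent false ⇒ implication holds) = true
[1.1.1] NOT true = false
[1.1.2.1.1] exactly-one(false, false) = false
[1.1.2.1.2] true → true = true
[1.1.2.1] false → true (antecedent false ⇒ implication holds) = true
[1.1.2] NOT true = false
[1.1] false → false (antecedent false ⇒ implication holds) = true
[1.2.1.1] false OR false = false
[1.2.1.2] true AND true = true
[1.2.1] false AND true = false
[1.2.2.1] false OR true = true
[1.2.2.2.1] false AND false = false
[1.2.2.2] NOT false = true
[1.2.2] true AND true = true
[1.2] exactly-one(false, true) = true
[1] true AND true = true
[2] exactly-one(false, true) = true
[root] true AND true = true
Overall: true → applied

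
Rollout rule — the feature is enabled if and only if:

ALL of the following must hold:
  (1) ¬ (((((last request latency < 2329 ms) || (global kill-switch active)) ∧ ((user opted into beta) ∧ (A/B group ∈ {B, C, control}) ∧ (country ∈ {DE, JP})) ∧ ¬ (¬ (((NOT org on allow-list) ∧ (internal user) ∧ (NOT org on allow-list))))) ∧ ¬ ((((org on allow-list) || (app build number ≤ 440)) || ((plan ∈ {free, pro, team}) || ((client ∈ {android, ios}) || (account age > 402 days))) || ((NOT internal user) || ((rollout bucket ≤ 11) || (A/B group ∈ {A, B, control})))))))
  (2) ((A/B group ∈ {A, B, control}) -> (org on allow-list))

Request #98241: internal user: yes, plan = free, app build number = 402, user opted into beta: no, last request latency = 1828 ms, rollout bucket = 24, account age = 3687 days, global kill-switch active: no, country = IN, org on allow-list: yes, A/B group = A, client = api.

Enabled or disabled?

Enabled

Atomic conditions:
  last request latency < 2329 ms: 1828 < 2329 is true
  global kill-switch active: no → false
  user opted into beta: no → false
  A/B group ∈ {B, C, control}: A is not in the set → false
  country ∈ {DE, JP}: IN is not in the set → false
  NOT org on allow-list: yes → false
  internal user: yes → true
  org on allow-list: yes → true
  app build number ≤ 440: 402 ≤ 440 is true
  plan ∈ {free, pro, team}: free is in the set → true
  client ∈ {android, ios}: api is not in the set → false
  account age > 402 days: 3687 > 402 is true
  NOT internal user: yes → false
  rollout bucket ≤ 11: 24 ≤ 11 is false
  A/B group ∈ {A, B, control}: A is in the set → true
Combine:
[1.1.1.1] true OR false = true
[1.1.1.2] false AND false AND false = false
[1.1.1.3.1.1] false AND true AND false = false
[1.1.1.3.1] NOT false = true
[1.1.1.3] NOT true = false
[1.1.1] true AND false AND false = false
[1.1.2.1.1] true OR true = true
[1.1.2.1.2.2] false OR true = true
[1.1.2.1.2] true OR true = true
[1.1.2.1.3.2] false OR true = true
[1.1.2.1.3] false OR true = true
[1.1.2.1] true OR true OR true = true
[1.1.2] NOT true = false
[1.1] false AND false = false
[1] NOT false = true
[2] true → true = true
[root] true AND true = true
Overall: true → enabled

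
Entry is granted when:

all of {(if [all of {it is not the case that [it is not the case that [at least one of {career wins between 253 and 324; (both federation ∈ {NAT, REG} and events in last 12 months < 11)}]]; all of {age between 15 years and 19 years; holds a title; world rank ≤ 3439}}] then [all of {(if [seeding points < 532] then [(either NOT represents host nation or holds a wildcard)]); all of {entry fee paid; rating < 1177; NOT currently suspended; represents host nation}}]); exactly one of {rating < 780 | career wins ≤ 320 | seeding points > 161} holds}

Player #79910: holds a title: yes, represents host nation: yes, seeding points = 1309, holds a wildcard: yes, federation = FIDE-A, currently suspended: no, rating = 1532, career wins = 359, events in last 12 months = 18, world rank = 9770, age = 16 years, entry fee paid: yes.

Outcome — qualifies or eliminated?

Qualifies

Atomic conditions:
  career wins between 253 and 324: 359 in [253, 324] is false
  federation ∈ {NAT, REG}: FIDE-A is not in the set → false
  events in last 12 months < 11: 18 < 11 is false
  age between 15 years and 19 years: 16 in [15, 19] is true
  holds a title: yes → true
  world rank ≤ 3439: 9770 ≤ 3439 is false
  seeding points < 532: 1309 < 532 is false
  NOT represents host nation: yes → false
  holds a wildcard: yes → true
  entry fee paid: yes → true
  rating < 1177: 1532 < 1177 is false
  NOT currently suspended: no → true
  represents host nation: yes → true
  rating < 780: 1532 < 780 is false
  career wins ≤ 320: 359 ≤ 320 is false
  seeding points > 161: 1309 > 161 is true
Combine:
[1.1.1.1.1.2] false AND false = false
[1.1.1.1.1] false OR false = false
[1.1.1.1] NOT false = true
[1.1.1] NOT true = false
[1.1.2] true AND true AND false = false
[1.1] false AND false = false
[1.2.1.2] false OR true = true
[1.2.1] false → true (antecedent false ⇒ implication holds) = true
[1.2.2] true AND false AND true AND true = false
[1.2] true AND false = false
[1] false → false (antecedent false ⇒ implication holds) = true
[2] exactly-one(false, false, true) = true
[root] true AND true = true
Overall: true → qualifies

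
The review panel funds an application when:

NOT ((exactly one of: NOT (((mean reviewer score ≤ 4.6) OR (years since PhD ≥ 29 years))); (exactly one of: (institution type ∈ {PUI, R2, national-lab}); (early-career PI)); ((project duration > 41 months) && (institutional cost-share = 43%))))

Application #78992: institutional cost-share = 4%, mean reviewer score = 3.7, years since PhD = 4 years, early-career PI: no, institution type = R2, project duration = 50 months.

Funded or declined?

Atomic conditions:
  mean reviewer score ≤ 4.6: 3.7 ≤ 4.6 is true
  years since PhD ≥ 29 years: 4 ≥ 29 is false
  institution type ∈ {PUI, R2, national-lab}: R2 is in the set → true
  early-career PI: no → false
  project duration > 41 months: 50 > 41 is true
  institutional cost-share = 43%: 4 == 43 is false
Combine:
[1.1.1] true OR false = true
[1.1] NOT true = false
[1.2] exactly-one(true, false) = true
[1.3] true AND false = false
[1] exactly-one(false, true, false) = true
[root] NOT true = false
Overall: false → declined

Declined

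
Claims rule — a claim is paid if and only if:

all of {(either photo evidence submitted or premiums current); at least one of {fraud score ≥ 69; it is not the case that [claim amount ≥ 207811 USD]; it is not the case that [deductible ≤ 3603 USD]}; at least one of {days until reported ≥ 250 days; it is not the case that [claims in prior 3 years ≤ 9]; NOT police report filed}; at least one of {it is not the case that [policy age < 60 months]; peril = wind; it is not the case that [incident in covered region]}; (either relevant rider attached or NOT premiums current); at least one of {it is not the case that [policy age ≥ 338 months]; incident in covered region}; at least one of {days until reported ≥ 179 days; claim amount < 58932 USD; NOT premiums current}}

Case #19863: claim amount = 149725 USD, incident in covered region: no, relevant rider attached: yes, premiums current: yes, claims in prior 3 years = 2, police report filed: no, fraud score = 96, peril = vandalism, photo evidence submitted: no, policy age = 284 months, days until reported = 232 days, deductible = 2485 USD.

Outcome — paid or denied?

Atomic conditions:
  photo evidence submitted: no → false
  premiums current: yes → true
  fraud score ≥ 69: 96 ≥ 69 is true
  claim amount ≥ 207811 USD: 149725 ≥ 207811 is false
  deductible ≤ 3603 USD: 2485 ≤ 3603 is true
  days until reported ≥ 250 days: 232 ≥ 250 is false
  claims in prior 3 years ≤ 9: 2 ≤ 9 is true
  NOT police report filed: no → true
  policy age < 60 months: 284 < 60 is false
  peril = wind: vandalism == wind is false
  incident in covered region: no → false
  relevant rider attached: yes → true
  NOT premiums current: yes → false
  policy age ≥ 338 months: 284 ≥ 338 is false
  days until reported ≥ 179 days: 232 ≥ 179 is true
  claim amount < 58932 USD: 149725 < 58932 is false
Combine:
[1] false OR true = true
[2.2] NOT false = true
[2.3] NOT true = false
[2] true OR true OR false = true
[3.2] NOT true = false
[3] false OR false OR true = true
[4.1] NOT false = true
[4.3] NOT false = true
[4] true OR false OR true = true
[5] true OR false = true
[6.1] NOT false = true
[6] true OR false = true
[7] true OR false OR false = true
[root] true AND true AND true AND true AND true AND true AND true = true
Overall: true → paid

Paid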